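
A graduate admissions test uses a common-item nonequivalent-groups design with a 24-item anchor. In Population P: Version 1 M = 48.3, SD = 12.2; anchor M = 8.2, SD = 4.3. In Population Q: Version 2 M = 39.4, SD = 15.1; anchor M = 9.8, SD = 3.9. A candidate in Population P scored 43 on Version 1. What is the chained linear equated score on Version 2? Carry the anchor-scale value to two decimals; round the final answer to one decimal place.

26.0

Version 1 → anchor (Population P): v = (4.3/12.2)(43 − 48.3) + 8.2 = 6.33
anchor → Version 2 (Population Q): y = (15.1/3.9)(6.33 − 9.8) + 39.4 = 26.0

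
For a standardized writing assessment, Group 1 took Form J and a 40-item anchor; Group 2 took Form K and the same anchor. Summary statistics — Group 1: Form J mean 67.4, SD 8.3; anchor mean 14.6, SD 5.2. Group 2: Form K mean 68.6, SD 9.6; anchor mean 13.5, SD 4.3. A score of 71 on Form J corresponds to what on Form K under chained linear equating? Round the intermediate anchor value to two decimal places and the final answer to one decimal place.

76.1

Form J → anchor (Group 1): v = (5.2/8.3)(71 − 67.4) + 14.6 = 16.86
anchor → Form K (Group 2): y = (9.6/4.3)(16.86 − 13.5) + 68.6 = 76.1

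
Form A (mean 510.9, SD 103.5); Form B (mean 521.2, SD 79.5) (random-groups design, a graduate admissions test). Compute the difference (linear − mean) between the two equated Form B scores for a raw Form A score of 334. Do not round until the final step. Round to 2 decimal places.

Mean-equated: 334 + (521.2 − 510.9) = 344.30
Linear-equated: (79.5/103.5)(334 − 510.9) + 521.2 = 385.320
Difference = 385.320 − 344.30 = 41.02

41.02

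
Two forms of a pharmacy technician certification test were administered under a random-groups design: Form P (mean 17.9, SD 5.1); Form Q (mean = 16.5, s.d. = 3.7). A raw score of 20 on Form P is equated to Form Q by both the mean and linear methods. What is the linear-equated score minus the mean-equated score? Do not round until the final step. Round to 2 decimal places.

-0.58

Mean-equated: 20 + (16.5 − 17.9) = 18.60
Linear-equated: (3.7/5.1)(20 − 17.9) + 16.5 = 18.024
Difference = 18.024 − 18.60 = -0.58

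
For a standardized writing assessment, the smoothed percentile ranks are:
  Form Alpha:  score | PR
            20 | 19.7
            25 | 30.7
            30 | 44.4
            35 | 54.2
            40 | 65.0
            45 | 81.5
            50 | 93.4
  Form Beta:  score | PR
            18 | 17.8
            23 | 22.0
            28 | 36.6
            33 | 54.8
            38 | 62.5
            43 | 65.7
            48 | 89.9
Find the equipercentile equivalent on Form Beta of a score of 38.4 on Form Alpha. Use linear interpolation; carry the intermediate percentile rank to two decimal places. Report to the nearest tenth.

PR of 38.4 on Form Alpha: 54.2 + (38.4 − 35)/(40 − 35) × (65.0 − 54.2) = 61.54
On Form Beta, PR 61.54 falls between score 33 (PR 54.8) and 38 (PR 62.5).
Interpolate: 33 + (61.54 − 54.8)/(62.5 − 54.8) × (38 − 33) = 37.4

37.4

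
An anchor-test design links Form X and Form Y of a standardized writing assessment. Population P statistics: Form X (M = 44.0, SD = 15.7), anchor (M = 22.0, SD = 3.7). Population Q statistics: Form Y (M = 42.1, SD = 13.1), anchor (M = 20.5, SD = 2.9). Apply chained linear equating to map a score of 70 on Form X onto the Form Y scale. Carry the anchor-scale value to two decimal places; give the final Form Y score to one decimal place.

76.6

Form X → anchor (Population P): v = (3.7/15.7)(70 − 44.0) + 22.0 = 28.13
anchor → Form Y (Population Q): y = (13.1/2.9)(28.13 − 20.5) + 42.1 = 76.6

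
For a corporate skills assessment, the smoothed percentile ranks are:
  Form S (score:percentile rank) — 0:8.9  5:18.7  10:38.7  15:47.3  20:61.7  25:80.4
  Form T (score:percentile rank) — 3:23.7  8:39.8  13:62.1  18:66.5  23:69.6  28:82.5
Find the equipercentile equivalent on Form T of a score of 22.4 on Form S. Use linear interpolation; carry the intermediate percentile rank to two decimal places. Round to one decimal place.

23.4

PR of 22.4 on Form S: 61.7 + (22.4 − 20)/(25 − 20) × (80.4 − 61.7) = 70.68
On Form T, PR 70.68 falls between score 23 (PR 69.6) and 28 (PR 82.5).
Interpolate: 23 + (70.68 − 69.6)/(82.5 − 69.6) × (28 − 23) = 23.4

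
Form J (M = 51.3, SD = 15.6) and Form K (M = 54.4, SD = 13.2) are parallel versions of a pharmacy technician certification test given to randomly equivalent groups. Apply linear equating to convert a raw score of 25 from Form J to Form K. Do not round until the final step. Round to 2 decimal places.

32.15

Linear equating: y = (SD_Y/SD_X)(x − M_X) + M_Y
y = (13.2/15.6)(25 − 51.3) + 54.4
y = 0.846154 × -26.3 + 54.4 = -22.2538 + 54.4 = 32.15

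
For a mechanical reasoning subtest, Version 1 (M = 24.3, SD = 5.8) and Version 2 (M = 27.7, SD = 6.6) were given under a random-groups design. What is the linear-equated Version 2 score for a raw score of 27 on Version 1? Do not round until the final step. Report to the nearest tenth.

Linear equating: y = (SD_Y/SD_X)(x − M_X) + M_Y
y = (6.6/5.8)(27 − 24.3) + 27.7
y = 1.137931 × 2.7 + 27.7 = 3.0724 + 27.7 = 30.8

30.8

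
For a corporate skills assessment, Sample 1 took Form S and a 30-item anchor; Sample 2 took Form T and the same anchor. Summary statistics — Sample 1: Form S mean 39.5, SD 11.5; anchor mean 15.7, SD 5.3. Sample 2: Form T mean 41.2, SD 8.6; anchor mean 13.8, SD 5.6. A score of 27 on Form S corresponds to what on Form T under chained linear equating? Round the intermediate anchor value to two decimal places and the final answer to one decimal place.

Form S → anchor (Sample 1): v = (5.3/11.5)(27 − 39.5) + 15.7 = 9.94
anchor → Form T (Sample 2): y = (8.6/5.6)(9.94 − 13.8) + 41.2 = 35.3

35.3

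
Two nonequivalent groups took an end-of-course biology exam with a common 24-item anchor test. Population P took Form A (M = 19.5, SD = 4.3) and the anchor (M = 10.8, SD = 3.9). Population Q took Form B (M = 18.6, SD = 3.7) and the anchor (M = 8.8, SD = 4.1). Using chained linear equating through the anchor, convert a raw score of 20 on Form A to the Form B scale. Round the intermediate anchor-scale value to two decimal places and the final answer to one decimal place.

Form A → anchor (Population P): v = (3.9/4.3)(20 − 19.5) + 10.8 = 11.25
anchor → Form B (Population Q): y = (3.7/4.1)(11.25 − 8.8) + 18.6 = 20.8

20.8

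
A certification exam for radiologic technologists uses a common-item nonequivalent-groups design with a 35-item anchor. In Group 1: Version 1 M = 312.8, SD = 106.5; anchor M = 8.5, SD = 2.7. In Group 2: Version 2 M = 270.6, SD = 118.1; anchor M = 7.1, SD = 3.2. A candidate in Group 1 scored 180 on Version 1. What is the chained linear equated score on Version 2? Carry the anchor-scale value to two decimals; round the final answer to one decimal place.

Version 1 → anchor (Group 1): v = (2.7/106.5)(180 − 312.8) + 8.5 = 5.13
anchor → Version 2 (Group 2): y = (118.1/3.2)(5.13 − 7.1) + 270.6 = 197.9

197.9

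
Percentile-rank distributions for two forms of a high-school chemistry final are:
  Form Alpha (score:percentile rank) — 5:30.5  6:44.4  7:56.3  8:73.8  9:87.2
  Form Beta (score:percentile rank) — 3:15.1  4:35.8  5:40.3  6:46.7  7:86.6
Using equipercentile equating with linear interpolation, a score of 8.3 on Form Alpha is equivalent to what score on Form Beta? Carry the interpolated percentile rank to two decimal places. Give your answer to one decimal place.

PR of 8.3 on Form Alpha: 73.8 + (8.3 − 8)/(9 − 8) × (87.2 − 73.8) = 77.82
On Form Beta, PR 77.82 falls between score 6 (PR 46.7) and 7 (PR 86.6).
Interpolate: 6 + (77.82 − 46.7)/(86.6 − 46.7) × (7 − 6) = 6.8

6.8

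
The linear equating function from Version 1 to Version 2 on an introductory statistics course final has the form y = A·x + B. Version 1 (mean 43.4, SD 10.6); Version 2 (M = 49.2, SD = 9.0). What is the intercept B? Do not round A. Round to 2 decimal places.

A = SD_Y / SD_X = 9.0 / 10.6 = 0.849057
B = M_Y − A·M_X = 49.2 − 0.849057 × 43.4 = 12.35

12.35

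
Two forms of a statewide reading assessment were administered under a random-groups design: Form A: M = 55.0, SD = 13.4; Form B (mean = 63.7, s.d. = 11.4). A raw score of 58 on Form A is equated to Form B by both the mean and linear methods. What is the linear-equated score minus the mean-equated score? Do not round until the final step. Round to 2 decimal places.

-0.45

Mean-equated: 58 + (63.7 − 55.0) = 66.70
Linear-equated: (11.4/13.4)(58 − 55.0) + 63.7 = 66.252
Difference = 66.252 − 66.70 = -0.45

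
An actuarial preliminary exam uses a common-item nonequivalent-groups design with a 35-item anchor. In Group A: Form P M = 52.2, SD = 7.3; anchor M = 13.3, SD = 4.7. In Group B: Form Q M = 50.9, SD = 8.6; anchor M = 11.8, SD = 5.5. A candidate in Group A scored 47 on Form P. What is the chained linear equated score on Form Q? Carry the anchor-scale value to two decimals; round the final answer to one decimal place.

Form P → anchor (Group A): v = (4.7/7.3)(47 − 52.2) + 13.3 = 9.95
anchor → Form Q (Group B): y = (8.6/5.5)(9.95 − 11.8) + 50.9 = 48.0

48.0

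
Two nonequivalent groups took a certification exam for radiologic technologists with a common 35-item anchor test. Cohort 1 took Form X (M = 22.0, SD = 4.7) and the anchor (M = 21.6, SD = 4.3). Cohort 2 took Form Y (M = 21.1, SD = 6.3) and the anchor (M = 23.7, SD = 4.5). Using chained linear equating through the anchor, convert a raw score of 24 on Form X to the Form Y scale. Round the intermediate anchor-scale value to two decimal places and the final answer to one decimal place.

Form X → anchor (Cohort 1): v = (4.3/4.7)(24 − 22.0) + 21.6 = 23.43
anchor → Form Y (Cohort 2): y = (6.3/4.5)(23.43 − 23.7) + 21.1 = 20.7

20.7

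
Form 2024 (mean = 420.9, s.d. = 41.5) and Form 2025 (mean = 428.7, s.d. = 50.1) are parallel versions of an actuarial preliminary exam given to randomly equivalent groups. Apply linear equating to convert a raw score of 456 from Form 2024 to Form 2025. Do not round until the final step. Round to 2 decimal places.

471.07

Linear equating: y = (SD_Y/SD_X)(x − M_X) + M_Y
y = (50.1/41.5)(456 − 420.9) + 428.7
y = 1.207229 × 35.1 + 428.7 = 42.3737 + 428.7 = 471.07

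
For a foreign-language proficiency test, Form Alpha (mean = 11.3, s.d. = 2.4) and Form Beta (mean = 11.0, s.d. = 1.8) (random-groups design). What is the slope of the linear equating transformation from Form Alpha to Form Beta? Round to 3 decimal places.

A = SD_Y / SD_X = 1.8 / 2.4 = 0.750

0.750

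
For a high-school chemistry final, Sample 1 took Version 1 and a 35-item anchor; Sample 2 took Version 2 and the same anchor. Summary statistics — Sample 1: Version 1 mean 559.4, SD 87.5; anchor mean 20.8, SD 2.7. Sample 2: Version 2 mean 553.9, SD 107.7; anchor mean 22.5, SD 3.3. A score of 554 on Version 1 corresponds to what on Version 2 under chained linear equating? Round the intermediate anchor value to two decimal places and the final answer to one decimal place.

Version 1 → anchor (Sample 1): v = (2.7/87.5)(554 − 559.4) + 20.8 = 20.63
anchor → Version 2 (Sample 2): y = (107.7/3.3)(20.63 − 22.5) + 553.9 = 492.9

492.9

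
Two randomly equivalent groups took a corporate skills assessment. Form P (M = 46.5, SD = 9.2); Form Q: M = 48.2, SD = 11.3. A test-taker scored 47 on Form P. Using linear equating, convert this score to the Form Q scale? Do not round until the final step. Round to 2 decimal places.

Linear equating: y = (SD_Y/SD_X)(x − M_X) + M_Y
y = (11.3/9.2)(47 − 46.5) + 48.2
y = 1.228261 × 0.5 + 48.2 = 0.6141 + 48.2 = 48.81

48.81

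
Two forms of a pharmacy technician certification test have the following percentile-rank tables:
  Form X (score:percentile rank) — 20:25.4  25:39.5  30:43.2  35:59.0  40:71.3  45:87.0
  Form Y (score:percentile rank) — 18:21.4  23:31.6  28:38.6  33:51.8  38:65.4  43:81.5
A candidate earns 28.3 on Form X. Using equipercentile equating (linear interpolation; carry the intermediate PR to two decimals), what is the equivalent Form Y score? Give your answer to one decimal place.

29.3

PR of 28.3 on Form X: 39.5 + (28.3 − 25)/(30 − 25) × (43.2 − 39.5) = 41.94
On Form Y, PR 41.94 falls between score 28 (PR 38.6) and 33 (PR 51.8).
Interpolate: 28 + (41.94 − 38.6)/(51.8 − 38.6) × (33 − 28) = 29.3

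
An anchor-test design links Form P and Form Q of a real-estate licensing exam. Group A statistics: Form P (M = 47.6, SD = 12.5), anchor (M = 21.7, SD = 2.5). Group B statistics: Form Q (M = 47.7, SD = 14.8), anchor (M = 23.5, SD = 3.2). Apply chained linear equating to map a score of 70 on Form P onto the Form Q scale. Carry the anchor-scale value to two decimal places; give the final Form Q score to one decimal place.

Form P → anchor (Group A): v = (2.5/12.5)(70 − 47.6) + 21.7 = 26.18
anchor → Form Q (Group B): y = (14.8/3.2)(26.18 − 23.5) + 47.7 = 60.1

60.1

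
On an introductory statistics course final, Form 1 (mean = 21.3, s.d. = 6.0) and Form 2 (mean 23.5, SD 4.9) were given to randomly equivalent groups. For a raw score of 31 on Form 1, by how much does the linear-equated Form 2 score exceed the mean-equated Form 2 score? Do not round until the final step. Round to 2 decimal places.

Mean-equated: 31 + (23.5 − 21.3) = 33.20
Linear-equated: (4.9/6.0)(31 − 21.3) + 23.5 = 31.422
Difference = 31.422 − 33.20 = -1.78

-1.78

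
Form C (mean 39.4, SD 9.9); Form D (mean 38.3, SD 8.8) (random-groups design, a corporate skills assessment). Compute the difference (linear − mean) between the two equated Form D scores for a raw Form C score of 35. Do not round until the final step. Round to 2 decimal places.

Mean-equated: 35 + (38.3 − 39.4) = 33.90
Linear-equated: (8.8/9.9)(35 − 39.4) + 38.3 = 34.389
Difference = 34.389 − 33.90 = 0.49

0.49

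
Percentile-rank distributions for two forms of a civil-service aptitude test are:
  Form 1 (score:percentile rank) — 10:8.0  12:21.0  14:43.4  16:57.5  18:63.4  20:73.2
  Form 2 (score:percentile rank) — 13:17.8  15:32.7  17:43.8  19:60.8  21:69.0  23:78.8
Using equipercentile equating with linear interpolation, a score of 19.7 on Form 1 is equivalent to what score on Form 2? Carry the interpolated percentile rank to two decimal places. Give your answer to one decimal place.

PR of 19.7 on Form 1: 63.4 + (19.7 − 18)/(20 − 18) × (73.2 − 63.4) = 71.73
On Form 2, PR 71.73 falls between score 21 (PR 69.0) and 23 (PR 78.8).
Interpolate: 21 + (71.73 − 69.0)/(78.8 − 69.0) × (23 − 21) = 21.6

21.6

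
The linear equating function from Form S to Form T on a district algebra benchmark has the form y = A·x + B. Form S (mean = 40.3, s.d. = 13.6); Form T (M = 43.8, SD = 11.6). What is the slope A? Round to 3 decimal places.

0.853

A = SD_Y / SD_X = 11.6 / 13.6 = 0.853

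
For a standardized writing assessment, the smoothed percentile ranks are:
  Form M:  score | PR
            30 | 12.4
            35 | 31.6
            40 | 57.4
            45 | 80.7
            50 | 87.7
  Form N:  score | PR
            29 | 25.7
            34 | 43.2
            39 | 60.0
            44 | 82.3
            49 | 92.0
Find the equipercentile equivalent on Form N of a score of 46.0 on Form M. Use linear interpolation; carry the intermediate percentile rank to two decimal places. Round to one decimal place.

44.0

PR of 46.0 on Form M: 80.7 + (46.0 − 45)/(50 − 45) × (87.7 − 80.7) = 82.10
On Form N, PR 82.10 falls between score 39 (PR 60.0) and 44 (PR 82.3).
Interpolate: 39 + (82.10 − 60.0)/(82.3 − 60.0) × (44 − 39) = 44.0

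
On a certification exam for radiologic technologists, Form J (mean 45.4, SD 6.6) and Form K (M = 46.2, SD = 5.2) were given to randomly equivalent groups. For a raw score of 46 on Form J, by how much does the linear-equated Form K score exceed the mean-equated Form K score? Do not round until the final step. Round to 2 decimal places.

-0.13

Mean-equated: 46 + (46.2 − 45.4) = 46.80
Linear-equated: (5.2/6.6)(46 − 45.4) + 46.2 = 46.673
Difference = 46.673 − 46.80 = -0.13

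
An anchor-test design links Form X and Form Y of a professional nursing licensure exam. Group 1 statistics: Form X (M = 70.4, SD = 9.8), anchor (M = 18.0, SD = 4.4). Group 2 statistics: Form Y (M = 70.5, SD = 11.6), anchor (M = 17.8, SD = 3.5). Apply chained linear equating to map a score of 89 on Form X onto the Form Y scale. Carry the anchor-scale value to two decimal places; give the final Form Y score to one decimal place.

Form X → anchor (Group 1): v = (4.4/9.8)(89 − 70.4) + 18.0 = 26.35
anchor → Form Y (Group 2): y = (11.6/3.5)(26.35 − 17.8) + 70.5 = 98.8

98.8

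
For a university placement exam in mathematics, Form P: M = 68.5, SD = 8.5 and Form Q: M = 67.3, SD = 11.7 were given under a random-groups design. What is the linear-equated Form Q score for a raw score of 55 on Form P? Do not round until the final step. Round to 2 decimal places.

Linear equating: y = (SD_Y/SD_X)(x − M_X) + M_Y
y = (11.7/8.5)(55 − 68.5) + 67.3
y = 1.376471 × -13.5 + 67.3 = -18.5824 + 67.3 = 48.72

48.72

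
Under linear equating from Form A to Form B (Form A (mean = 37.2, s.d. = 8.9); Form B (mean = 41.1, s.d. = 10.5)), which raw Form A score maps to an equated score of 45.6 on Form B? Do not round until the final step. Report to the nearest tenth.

Invert y = (SD_Y/SD_X)(x − M_X) + M_Y:
x = (SD_X/SD_Y)(y − M_Y) + M_X = (8.9/10.5)(45.6 − 41.1) + 37.2
x = 0.847619 × 4.500 + 37.2 = 41.0

41.0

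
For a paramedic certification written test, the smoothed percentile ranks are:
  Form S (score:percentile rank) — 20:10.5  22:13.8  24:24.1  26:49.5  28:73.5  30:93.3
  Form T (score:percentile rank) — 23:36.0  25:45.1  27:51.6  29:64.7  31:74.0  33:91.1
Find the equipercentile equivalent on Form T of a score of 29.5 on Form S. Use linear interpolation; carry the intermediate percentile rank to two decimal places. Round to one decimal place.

32.7

PR of 29.5 on Form S: 73.5 + (29.5 − 28)/(30 − 28) × (93.3 − 73.5) = 88.35
On Form T, PR 88.35 falls between score 31 (PR 74.0) and 33 (PR 91.1).
Interpolate: 31 + (88.35 − 74.0)/(91.1 − 74.0) × (33 − 31) = 32.7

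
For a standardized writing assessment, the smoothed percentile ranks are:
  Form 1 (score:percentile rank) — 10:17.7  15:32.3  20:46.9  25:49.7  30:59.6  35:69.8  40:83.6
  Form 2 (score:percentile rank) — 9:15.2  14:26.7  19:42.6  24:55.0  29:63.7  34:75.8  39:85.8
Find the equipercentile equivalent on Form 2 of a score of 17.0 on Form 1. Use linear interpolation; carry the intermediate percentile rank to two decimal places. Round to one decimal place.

17.6

PR of 17.0 on Form 1: 32.3 + (17.0 − 15)/(20 − 15) × (46.9 − 32.3) = 38.14
On Form 2, PR 38.14 falls between score 14 (PR 26.7) and 19 (PR 42.6).
Interpolate: 14 + (38.14 − 26.7)/(42.6 − 26.7) × (19 − 14) = 17.6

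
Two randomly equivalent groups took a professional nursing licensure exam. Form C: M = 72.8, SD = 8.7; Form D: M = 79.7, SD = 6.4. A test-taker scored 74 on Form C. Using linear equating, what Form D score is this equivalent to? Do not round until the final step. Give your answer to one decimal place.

Linear equating: y = (SD_Y/SD_X)(x − M_X) + M_Y
y = (6.4/8.7)(74 − 72.8) + 79.7
y = 0.735632 × 1.2 + 79.7 = 0.8828 + 79.7 = 80.6

80.6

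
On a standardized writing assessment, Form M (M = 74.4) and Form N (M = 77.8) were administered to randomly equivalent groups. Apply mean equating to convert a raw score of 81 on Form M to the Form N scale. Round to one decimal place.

84.4

Mean equating: y = x + (M_Y − M_X) = 81 + (77.8 − 74.4) = 84.4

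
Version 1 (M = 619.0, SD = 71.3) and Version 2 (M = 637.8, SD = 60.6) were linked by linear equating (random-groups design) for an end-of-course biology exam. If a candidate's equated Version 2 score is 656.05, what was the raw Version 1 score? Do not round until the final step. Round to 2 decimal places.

640.47

Invert y = (SD_Y/SD_X)(x − M_X) + M_Y:
x = (SD_X/SD_Y)(y − M_Y) + M_X = (71.3/60.6)(656.05 − 637.8) + 619.0
x = 1.176568 × 18.250 + 619.0 = 640.47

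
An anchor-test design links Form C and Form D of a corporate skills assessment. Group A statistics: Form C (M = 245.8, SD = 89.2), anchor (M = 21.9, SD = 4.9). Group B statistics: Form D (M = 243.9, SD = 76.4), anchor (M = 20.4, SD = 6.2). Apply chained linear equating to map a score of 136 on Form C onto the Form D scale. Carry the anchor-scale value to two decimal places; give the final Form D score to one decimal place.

188.1

Form C → anchor (Group A): v = (4.9/89.2)(136 − 245.8) + 21.9 = 15.87
anchor → Form D (Group B): y = (76.4/6.2)(15.87 − 20.4) + 243.9 = 188.1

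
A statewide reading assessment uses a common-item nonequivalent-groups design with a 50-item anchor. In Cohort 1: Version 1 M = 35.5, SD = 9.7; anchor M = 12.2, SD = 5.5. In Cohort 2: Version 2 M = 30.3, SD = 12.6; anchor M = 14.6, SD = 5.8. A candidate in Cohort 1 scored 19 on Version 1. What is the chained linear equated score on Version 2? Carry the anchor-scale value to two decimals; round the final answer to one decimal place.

Version 1 → anchor (Cohort 1): v = (5.5/9.7)(19 − 35.5) + 12.2 = 2.84
anchor → Version 2 (Cohort 2): y = (12.6/5.8)(2.84 − 14.6) + 30.3 = 4.8

4.8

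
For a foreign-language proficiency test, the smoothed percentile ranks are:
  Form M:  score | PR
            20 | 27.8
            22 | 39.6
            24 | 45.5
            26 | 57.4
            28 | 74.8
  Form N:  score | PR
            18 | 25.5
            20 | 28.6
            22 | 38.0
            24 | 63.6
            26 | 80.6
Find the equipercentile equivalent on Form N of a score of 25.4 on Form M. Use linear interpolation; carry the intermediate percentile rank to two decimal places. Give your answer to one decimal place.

23.2

PR of 25.4 on Form M: 45.5 + (25.4 − 24)/(26 − 24) × (57.4 − 45.5) = 53.83
On Form N, PR 53.83 falls between score 22 (PR 38.0) and 24 (PR 63.6).
Interpolate: 22 + (53.83 − 38.0)/(63.6 − 38.0) × (24 − 22) = 23.2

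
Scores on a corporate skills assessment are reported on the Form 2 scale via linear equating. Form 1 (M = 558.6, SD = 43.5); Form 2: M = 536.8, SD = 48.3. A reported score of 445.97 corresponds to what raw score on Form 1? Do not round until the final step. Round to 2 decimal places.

Invert y = (SD_Y/SD_X)(x − M_X) + M_Y:
x = (SD_X/SD_Y)(y − M_Y) + M_X = (43.5/48.3)(445.97 − 536.8) + 558.6
x = 0.900621 × -90.830 + 558.6 = 476.80

476.80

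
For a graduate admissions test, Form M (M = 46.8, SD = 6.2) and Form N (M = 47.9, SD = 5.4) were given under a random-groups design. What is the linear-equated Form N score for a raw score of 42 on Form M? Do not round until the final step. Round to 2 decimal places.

Linear equating: y = (SD_Y/SD_X)(x − M_X) + M_Y
y = (5.4/6.2)(42 − 46.8) + 47.9
y = 0.870968 × -4.8 + 47.9 = -4.1806 + 47.9 = 43.72

43.72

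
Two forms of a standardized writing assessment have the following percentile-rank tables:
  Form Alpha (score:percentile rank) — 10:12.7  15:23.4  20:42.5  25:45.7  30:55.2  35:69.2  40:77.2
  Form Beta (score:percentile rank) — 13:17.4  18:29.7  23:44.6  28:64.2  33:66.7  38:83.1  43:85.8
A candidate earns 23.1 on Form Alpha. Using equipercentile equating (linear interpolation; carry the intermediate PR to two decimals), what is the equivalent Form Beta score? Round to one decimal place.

PR of 23.1 on Form Alpha: 42.5 + (23.1 − 20)/(25 − 20) × (45.7 − 42.5) = 44.48
On Form Beta, PR 44.48 falls between score 18 (PR 29.7) and 23 (PR 44.6).
Interpolate: 18 + (44.48 − 29.7)/(44.6 − 29.7) × (23 − 18) = 23.0

23.0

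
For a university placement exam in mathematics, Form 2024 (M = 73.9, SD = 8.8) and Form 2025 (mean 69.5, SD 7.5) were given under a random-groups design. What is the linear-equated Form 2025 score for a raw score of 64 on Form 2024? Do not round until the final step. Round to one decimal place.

Linear equating: y = (SD_Y/SD_X)(x − M_X) + M_Y
y = (7.5/8.8)(64 − 73.9) + 69.5
y = 0.852273 × -9.9 + 69.5 = -8.4375 + 69.5 = 61.1

61.1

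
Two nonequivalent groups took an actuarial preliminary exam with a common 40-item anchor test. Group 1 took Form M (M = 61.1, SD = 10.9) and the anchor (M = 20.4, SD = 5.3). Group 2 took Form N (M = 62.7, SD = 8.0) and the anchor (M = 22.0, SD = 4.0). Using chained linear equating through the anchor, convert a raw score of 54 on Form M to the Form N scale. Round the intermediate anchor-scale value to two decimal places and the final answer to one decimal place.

52.6

Form M → anchor (Group 1): v = (5.3/10.9)(54 − 61.1) + 20.4 = 16.95
anchor → Form N (Group 2): y = (8.0/4.0)(16.95 − 22.0) + 62.7 = 52.6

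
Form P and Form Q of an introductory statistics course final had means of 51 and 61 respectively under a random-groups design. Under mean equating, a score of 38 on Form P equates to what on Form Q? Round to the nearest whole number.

48

Mean equating: y = x + (M_Y − M_X) = 38 + (61 − 51) = 48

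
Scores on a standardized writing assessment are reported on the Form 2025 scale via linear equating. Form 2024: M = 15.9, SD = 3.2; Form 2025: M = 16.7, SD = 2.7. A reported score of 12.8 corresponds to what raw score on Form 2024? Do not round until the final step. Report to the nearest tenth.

11.3

Invert y = (SD_Y/SD_X)(x − M_X) + M_Y:
x = (SD_X/SD_Y)(y − M_Y) + M_X = (3.2/2.7)(12.8 − 16.7) + 15.9
x = 1.185185 × -3.900 + 15.9 = 11.3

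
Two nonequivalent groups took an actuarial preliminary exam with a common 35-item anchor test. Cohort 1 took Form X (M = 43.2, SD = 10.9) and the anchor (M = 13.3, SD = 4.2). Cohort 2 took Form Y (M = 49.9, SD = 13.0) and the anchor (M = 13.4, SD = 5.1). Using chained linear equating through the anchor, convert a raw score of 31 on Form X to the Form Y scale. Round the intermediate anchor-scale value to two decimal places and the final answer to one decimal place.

Form X → anchor (Cohort 1): v = (4.2/10.9)(31 − 43.2) + 13.3 = 8.60
anchor → Form Y (Cohort 2): y = (13.0/5.1)(8.60 − 13.4) + 49.9 = 37.7

37.7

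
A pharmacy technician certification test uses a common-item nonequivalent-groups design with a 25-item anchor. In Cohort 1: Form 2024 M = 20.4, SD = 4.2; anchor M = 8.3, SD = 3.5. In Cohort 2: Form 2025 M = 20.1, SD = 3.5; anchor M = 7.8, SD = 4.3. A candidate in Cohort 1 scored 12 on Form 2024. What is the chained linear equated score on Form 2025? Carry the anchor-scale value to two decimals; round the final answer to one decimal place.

Form 2024 → anchor (Cohort 1): v = (3.5/4.2)(12 − 20.4) + 8.3 = 1.30
anchor → Form 2025 (Cohort 2): y = (3.5/4.3)(1.30 − 7.8) + 20.1 = 14.8

14.8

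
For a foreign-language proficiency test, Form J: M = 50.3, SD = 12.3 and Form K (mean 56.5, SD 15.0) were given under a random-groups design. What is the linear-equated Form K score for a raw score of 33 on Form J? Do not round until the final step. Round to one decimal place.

35.4

Linear equating: y = (SD_Y/SD_X)(x − M_X) + M_Y
y = (15.0/12.3)(33 − 50.3) + 56.5
y = 1.219512 × -17.3 + 56.5 = -21.0976 + 56.5 = 35.4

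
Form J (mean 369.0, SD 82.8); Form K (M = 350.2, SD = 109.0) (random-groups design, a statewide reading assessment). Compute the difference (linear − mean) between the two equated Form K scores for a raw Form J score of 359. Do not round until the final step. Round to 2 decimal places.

Mean-equated: 359 + (350.2 − 369.0) = 340.20
Linear-equated: (109.0/82.8)(359 − 369.0) + 350.2 = 337.036
Difference = 337.036 − 340.20 = -3.16

-3.16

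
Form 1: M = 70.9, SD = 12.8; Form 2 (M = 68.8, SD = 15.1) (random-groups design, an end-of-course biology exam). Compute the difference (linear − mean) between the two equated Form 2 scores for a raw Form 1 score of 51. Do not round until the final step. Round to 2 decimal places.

Mean-equated: 51 + (68.8 − 70.9) = 48.90
Linear-equated: (15.1/12.8)(51 − 70.9) + 68.8 = 45.324
Difference = 45.324 − 48.90 = -3.58

-3.58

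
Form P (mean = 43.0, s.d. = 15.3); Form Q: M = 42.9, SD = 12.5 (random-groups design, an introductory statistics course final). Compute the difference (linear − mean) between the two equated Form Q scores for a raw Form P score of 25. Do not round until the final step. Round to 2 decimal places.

Mean-equated: 25 + (42.9 − 43.0) = 24.90
Linear-equated: (12.5/15.3)(25 − 43.0) + 42.9 = 28.194
Difference = 28.194 − 24.90 = 3.29

3.29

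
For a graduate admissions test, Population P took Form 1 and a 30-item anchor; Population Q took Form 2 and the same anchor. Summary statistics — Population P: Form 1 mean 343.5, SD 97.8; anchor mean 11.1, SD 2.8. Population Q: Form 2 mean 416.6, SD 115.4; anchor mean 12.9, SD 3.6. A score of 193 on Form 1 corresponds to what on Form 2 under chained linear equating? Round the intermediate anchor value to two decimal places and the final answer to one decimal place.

220.7

Form 1 → anchor (Population P): v = (2.8/97.8)(193 − 343.5) + 11.1 = 6.79
anchor → Form 2 (Population Q): y = (115.4/3.6)(6.79 − 12.9) + 416.6 = 220.7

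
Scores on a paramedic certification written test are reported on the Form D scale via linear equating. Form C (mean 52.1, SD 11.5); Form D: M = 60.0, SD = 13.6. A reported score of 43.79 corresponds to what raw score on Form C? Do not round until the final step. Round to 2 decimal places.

Invert y = (SD_Y/SD_X)(x − M_X) + M_Y:
x = (SD_X/SD_Y)(y − M_Y) + M_X = (11.5/13.6)(43.79 − 60.0) + 52.1
x = 0.845588 × -16.210 + 52.1 = 38.39

38.39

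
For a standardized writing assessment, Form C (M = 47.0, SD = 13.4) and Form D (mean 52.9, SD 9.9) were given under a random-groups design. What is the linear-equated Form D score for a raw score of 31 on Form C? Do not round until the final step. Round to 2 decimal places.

41.08

Linear equating: y = (SD_Y/SD_X)(x − M_X) + M_Y
y = (9.9/13.4)(31 − 47.0) + 52.9
y = 0.738806 × -16.0 + 52.9 = -11.8209 + 52.9 = 41.08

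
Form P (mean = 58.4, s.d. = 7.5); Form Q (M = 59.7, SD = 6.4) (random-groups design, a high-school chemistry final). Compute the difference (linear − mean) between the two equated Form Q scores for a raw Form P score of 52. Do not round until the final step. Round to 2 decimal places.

0.94

Mean-equated: 52 + (59.7 − 58.4) = 53.30
Linear-equated: (6.4/7.5)(52 − 58.4) + 59.7 = 54.239
Difference = 54.239 − 53.30 = 0.94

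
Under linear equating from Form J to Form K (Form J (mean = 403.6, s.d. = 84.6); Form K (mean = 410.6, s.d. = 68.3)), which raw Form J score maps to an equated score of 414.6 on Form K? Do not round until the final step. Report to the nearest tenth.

408.6

Invert y = (SD_Y/SD_X)(x − M_X) + M_Y:
x = (SD_X/SD_Y)(y − M_Y) + M_X = (84.6/68.3)(414.6 − 410.6) + 403.6
x = 1.238653 × 4.000 + 403.6 = 408.6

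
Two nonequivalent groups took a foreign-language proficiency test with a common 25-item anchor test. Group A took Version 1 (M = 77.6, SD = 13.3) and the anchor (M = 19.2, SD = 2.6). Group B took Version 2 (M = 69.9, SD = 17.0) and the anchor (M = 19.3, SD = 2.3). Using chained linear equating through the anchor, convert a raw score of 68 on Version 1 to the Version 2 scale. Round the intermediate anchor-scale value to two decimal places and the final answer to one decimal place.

55.3

Version 1 → anchor (Group A): v = (2.6/13.3)(68 − 77.6) + 19.2 = 17.32
anchor → Version 2 (Group B): y = (17.0/2.3)(17.32 − 19.3) + 69.9 = 55.3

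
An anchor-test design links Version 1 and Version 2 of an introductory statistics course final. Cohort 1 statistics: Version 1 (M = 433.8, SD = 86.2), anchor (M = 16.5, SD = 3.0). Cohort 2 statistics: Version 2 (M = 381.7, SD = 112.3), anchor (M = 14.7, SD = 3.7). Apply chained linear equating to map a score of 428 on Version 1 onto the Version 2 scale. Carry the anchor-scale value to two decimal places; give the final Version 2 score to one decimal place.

Version 1 → anchor (Cohort 1): v = (3.0/86.2)(428 − 433.8) + 16.5 = 16.30
anchor → Version 2 (Cohort 2): y = (112.3/3.7)(16.30 − 14.7) + 381.7 = 430.3

430.3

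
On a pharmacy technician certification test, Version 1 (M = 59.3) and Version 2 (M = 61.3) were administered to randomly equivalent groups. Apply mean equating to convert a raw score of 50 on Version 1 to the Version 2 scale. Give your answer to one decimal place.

52.0

Mean equating: y = x + (M_Y − M_X) = 50 + (61.3 − 59.3) = 52.0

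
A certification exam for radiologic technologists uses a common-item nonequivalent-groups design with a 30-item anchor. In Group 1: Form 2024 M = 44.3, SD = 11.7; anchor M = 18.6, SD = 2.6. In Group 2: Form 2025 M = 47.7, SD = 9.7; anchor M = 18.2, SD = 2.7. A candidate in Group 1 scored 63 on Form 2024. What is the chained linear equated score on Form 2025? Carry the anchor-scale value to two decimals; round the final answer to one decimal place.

Form 2024 → anchor (Group 1): v = (2.6/11.7)(63 − 44.3) + 18.6 = 22.76
anchor → Form 2025 (Group 2): y = (9.7/2.7)(22.76 − 18.2) + 47.7 = 64.1

64.1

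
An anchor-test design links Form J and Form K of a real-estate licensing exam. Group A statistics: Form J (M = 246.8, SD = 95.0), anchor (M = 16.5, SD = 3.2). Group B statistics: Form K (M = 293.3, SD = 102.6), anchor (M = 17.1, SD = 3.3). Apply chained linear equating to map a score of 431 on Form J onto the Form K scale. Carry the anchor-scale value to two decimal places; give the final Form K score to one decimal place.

467.4

Form J → anchor (Group A): v = (3.2/95.0)(431 − 246.8) + 16.5 = 22.70
anchor → Form K (Group B): y = (102.6/3.3)(22.70 − 17.1) + 293.3 = 467.4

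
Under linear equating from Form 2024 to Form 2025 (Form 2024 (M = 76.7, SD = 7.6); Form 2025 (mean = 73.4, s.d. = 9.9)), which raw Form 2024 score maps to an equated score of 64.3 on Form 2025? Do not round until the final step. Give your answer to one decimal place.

69.7

Invert y = (SD_Y/SD_X)(x − M_X) + M_Y:
x = (SD_X/SD_Y)(y − M_Y) + M_X = (7.6/9.9)(64.3 − 73.4) + 76.7
x = 0.767677 × -9.100 + 76.7 = 69.7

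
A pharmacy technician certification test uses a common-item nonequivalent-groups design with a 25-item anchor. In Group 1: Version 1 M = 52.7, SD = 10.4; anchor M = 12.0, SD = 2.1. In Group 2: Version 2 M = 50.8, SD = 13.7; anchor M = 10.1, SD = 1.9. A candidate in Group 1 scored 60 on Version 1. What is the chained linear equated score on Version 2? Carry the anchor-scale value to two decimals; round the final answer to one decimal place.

Version 1 → anchor (Group 1): v = (2.1/10.4)(60 − 52.7) + 12.0 = 13.47
anchor → Version 2 (Group 2): y = (13.7/1.9)(13.47 − 10.1) + 50.8 = 75.1

75.1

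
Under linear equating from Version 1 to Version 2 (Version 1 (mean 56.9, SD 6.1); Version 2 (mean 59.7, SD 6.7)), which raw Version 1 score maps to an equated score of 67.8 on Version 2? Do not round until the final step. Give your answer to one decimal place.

Invert y = (SD_Y/SD_X)(x − M_X) + M_Y:
x = (SD_X/SD_Y)(y − M_Y) + M_X = (6.1/6.7)(67.8 − 59.7) + 56.9
x = 0.910448 × 8.100 + 56.9 = 64.3

64.3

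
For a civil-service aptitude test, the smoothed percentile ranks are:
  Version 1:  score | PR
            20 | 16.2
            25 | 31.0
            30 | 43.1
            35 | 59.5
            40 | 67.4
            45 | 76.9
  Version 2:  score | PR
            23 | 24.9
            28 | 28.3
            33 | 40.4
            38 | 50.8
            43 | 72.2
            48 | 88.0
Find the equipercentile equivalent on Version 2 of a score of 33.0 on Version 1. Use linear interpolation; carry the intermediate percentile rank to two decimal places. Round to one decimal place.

38.5

PR of 33.0 on Version 1: 43.1 + (33.0 − 30)/(35 − 30) × (59.5 − 43.1) = 52.94
On Version 2, PR 52.94 falls between score 38 (PR 50.8) and 43 (PR 72.2).
Interpolate: 38 + (52.94 − 50.8)/(72.2 − 50.8) × (43 − 38) = 38.5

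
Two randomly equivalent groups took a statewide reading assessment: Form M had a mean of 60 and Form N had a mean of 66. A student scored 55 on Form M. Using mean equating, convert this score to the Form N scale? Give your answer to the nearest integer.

61

Mean equating: y = x + (M_Y − M_X) = 55 + (66 − 60) = 61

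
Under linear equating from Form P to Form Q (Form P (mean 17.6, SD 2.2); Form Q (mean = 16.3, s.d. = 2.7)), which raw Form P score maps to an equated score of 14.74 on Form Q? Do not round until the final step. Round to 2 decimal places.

Invert y = (SD_Y/SD_X)(x − M_X) + M_Y:
x = (SD_X/SD_Y)(y − M_Y) + M_X = (2.2/2.7)(14.74 − 16.3) + 17.6
x = 0.814815 × -1.560 + 17.6 = 16.33

16.33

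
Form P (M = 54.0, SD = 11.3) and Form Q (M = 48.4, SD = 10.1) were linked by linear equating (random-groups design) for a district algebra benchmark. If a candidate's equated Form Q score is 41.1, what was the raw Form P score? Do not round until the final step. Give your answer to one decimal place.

Invert y = (SD_Y/SD_X)(x − M_X) + M_Y:
x = (SD_X/SD_Y)(y − M_Y) + M_X = (11.3/10.1)(41.1 − 48.4) + 54.0
x = 1.118812 × -7.300 + 54.0 = 45.8

45.8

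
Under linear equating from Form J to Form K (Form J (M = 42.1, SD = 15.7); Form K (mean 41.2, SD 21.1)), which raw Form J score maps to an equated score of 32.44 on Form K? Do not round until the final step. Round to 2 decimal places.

Invert y = (SD_Y/SD_X)(x − M_X) + M_Y:
x = (SD_X/SD_Y)(y − M_Y) + M_X = (15.7/21.1)(32.44 − 41.2) + 42.1
x = 0.744076 × -8.760 + 42.1 = 35.58

35.58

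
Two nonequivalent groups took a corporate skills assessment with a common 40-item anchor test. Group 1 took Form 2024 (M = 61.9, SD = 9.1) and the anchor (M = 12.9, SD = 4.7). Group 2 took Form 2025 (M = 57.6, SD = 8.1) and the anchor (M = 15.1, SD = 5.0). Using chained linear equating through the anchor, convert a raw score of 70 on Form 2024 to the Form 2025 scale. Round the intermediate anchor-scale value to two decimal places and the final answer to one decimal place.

60.8

Form 2024 → anchor (Group 1): v = (4.7/9.1)(70 − 61.9) + 12.9 = 17.08
anchor → Form 2025 (Group 2): y = (8.1/5.0)(17.08 − 15.1) + 57.6 = 60.8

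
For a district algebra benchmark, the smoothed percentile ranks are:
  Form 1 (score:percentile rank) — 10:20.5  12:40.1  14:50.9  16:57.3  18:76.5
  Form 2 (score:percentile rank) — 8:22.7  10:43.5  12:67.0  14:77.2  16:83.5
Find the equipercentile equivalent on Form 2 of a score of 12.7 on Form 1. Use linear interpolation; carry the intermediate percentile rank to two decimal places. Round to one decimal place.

10.0

PR of 12.7 on Form 1: 40.1 + (12.7 − 12)/(14 − 12) × (50.9 − 40.1) = 43.88
On Form 2, PR 43.88 falls between score 10 (PR 43.5) and 12 (PR 67.0).
Interpolate: 10 + (43.88 − 43.5)/(67.0 − 43.5) × (12 − 10) = 10.0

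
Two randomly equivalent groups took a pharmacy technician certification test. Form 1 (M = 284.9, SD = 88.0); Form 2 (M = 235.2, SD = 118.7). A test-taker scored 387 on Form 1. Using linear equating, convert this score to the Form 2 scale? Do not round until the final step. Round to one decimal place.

372.9

Linear equating: y = (SD_Y/SD_X)(x − M_X) + M_Y
y = (118.7/88.0)(387 − 284.9) + 235.2
y = 1.348864 × 102.1 + 235.2 = 137.7190 + 235.2 = 372.9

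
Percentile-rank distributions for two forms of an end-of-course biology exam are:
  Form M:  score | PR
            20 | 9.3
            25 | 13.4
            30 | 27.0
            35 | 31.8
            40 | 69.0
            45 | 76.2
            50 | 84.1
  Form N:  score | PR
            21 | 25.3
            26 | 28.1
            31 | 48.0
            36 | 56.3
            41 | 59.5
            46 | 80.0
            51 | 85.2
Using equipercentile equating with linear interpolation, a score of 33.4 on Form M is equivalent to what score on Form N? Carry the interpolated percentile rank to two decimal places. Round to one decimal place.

26.5

PR of 33.4 on Form M: 27.0 + (33.4 − 30)/(35 − 30) × (31.8 − 27.0) = 30.26
On Form N, PR 30.26 falls between score 26 (PR 28.1) and 31 (PR 48.0).
Interpolate: 26 + (30.26 − 28.1)/(48.0 − 28.1) × (31 − 26) = 26.5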